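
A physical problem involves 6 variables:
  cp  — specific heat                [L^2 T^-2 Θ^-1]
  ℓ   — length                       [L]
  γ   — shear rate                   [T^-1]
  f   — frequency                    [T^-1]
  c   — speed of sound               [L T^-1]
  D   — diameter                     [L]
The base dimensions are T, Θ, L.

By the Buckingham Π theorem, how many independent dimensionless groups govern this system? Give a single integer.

Write exponents as rows T,Θ,L / cols cp,ℓ,γ,f,c,D:
  T: [-2  0 -1 -1 -1  0]
  Θ: [-1  0  0  0  0  0]
  L: [ 2  1  0  0  1  1]
Row reduction gives pivot columns cp,ℓ,γ; rank = 3
Π count = n − r = 6 − 3 = 3

3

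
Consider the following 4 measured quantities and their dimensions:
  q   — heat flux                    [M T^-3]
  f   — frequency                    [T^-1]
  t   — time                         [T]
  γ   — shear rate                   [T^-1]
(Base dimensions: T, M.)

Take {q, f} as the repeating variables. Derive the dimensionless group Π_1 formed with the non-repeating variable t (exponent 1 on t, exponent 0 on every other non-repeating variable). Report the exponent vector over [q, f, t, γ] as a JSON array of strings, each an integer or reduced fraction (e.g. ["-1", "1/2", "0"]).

["0", "1", "1", "0"]

Dimensional matrix (T×M by q×f×t×γ):
  T: [-3 -1  1 -1]
  M: [ 1  0  0  0]
Row reduction gives pivot columns q,f; rank = 2
Repeat: q,f; free: t,γ
RREF:
  r0: [   1    0    0    0]
  r1: [   0    1   -1    1]
Fix exponent of t at 1, γ at 0; solve each RREF row for its pivot's exponent:
  r0: exp(q) + (0)·1 = 0 ⇒ exp(q) = 0
  r1: exp(f) + (-1)·1 = 0 ⇒ exp(f) = 1
Π_1 = f · t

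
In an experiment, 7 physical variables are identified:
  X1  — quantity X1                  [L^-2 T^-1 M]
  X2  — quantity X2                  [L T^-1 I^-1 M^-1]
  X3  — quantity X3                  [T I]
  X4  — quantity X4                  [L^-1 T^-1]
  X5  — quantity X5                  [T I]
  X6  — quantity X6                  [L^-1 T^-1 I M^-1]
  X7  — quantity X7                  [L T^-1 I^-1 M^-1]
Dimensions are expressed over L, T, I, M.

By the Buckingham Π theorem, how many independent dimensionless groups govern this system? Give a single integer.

Exponent matrix [L,T,I,M] × [X1,X2,X3,X4,X5,X6,X7]:
  L: [-2  1  0 -1  0 -1  1]
  T: [-1 -1  1 -1  1 -1 -1]
  I: [ 0 -1  1  0  1  1 -1]
  M: [ 1 -1  0  0  0 -1 -1]
Row reduction gives pivot columns X1,X2,X3; rank = 3
7 vars − rank 3 = 4 Π groups

4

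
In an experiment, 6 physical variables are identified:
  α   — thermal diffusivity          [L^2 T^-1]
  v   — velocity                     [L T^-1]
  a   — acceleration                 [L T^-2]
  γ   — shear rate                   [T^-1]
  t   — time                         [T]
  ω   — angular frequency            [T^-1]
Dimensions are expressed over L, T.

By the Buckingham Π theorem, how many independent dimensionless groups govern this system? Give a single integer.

Dimensional matrix (L×T by α×v×a×γ×t×ω):
  L: [ 2  1  1  0  0  0]
  T: [-1 -1 -2 -1  1 -1]
Echelon form has 2 nonzero rows (pivots: α,v)
6 vars − rank 2 = 4 Π groups

4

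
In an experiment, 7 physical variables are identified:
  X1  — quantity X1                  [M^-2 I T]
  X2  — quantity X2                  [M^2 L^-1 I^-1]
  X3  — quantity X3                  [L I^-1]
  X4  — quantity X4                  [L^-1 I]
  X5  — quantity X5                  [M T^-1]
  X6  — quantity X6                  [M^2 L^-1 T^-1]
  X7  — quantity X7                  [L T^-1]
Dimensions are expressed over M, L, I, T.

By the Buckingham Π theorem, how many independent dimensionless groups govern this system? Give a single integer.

Write exponents as rows M,L,I,T / cols X1,X2,X3,X4,X5,X6,X7:
  M: [-2  2  0  0  1  2  0]
  L: [ 0 -1  1 -1  0 -1  1]
  I: [ 1 -1 -1  1  0  0  0]
  T: [ 1  0  0  0 -1 -1 -1]
Echelon form has 3 nonzero rows (pivots: X1,X2,X3)
7 vars − rank 3 = 4 Π groups

4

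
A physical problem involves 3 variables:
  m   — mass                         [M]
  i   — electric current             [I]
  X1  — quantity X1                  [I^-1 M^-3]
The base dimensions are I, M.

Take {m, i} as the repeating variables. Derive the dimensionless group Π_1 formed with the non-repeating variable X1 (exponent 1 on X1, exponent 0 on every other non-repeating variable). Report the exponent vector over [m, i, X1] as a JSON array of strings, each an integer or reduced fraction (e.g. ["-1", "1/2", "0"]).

Exponent matrix [I,M] × [m,i,X1]:
  I: [ 0  1 -1]
  M: [ 1  0 -3]
RREF → pivots at {m,i} ⇒ r = 2
Repeat: m,i; free: X1
RREF:
  r0: [   1    0   -3]
  r1: [   0    1   -1]
Fix exponent of X1 at 1; solve each RREF row for its pivot's exponent:
  r0: exp(m) + (-3)·1 = 0 ⇒ exp(m) = 3
  r1: exp(i) + (-1)·1 = 0 ⇒ exp(i) = 1
Π_1 = m^3 · i · X1

["3", "1", "1"]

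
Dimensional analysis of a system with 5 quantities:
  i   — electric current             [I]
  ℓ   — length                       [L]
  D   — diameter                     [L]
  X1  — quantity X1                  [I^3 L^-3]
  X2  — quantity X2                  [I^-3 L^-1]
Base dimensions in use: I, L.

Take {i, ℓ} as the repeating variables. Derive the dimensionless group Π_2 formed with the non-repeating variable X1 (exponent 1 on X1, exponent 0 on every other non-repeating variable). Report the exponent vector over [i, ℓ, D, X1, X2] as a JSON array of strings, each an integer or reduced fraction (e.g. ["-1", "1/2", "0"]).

Exponent matrix [I,L] × [i,ℓ,D,X1,X2]:
  I: [ 1  0  0  3 -3]
  L: [ 0  1  1 -3 -1]
Row reduction gives pivot columns i,ℓ; rank = 2
Repeat: i,ℓ; free: D,X1,X2
RREF:
  r0: [   1    0    0    3   -3]
  r1: [   0    1    1   -3   -1]
Fix exponent of X1 at 1, D at 0, X2 at 0; solve each RREF row for its pivot's exponent:
  r0: exp(i) + (3)·1 = 0 ⇒ exp(i) = -3
  r1: exp(ℓ) + (-3)·1 = 0 ⇒ exp(ℓ) = 3
Π_2 = i^-3 · ℓ^3 · X1

["-3", "3", "0", "1", "0"]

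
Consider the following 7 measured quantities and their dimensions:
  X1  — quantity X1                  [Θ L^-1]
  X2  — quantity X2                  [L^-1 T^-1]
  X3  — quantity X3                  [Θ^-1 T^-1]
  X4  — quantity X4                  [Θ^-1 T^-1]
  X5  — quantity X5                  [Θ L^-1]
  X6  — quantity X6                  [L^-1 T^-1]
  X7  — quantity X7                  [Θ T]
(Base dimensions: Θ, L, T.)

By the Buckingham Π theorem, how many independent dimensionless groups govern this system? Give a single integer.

Exponent matrix [Θ,L,T] × [X1,X2,X3,X4,X5,X6,X7]:
  Θ: [ 1  0 -1 -1  1  0  1]
  L: [-1 -1  0  0 -1 -1  0]
  T: [ 0 -1 -1 -1  0 -1  1]
Echelon form has 2 nonzero rows (pivots: X1,X2)
Π count = n − r = 7 − 2 = 5

5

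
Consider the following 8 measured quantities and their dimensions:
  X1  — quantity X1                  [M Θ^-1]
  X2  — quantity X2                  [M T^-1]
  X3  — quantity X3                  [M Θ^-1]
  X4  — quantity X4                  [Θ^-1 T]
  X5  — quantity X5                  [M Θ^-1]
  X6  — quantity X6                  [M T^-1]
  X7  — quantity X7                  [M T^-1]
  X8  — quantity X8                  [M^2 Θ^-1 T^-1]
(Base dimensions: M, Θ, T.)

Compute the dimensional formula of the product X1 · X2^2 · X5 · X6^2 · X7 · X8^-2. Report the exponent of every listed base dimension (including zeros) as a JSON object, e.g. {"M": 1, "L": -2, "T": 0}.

{"M": 3, "Θ": 0, "T": -3}

Write exponents as rows M,Θ,T / cols X1,X2,X3,X4,X5,X6,X7,X8:
  M: [ 1  1  1  0  1  1  1  2]
  Θ: [-1  0 -1 -1 -1  0  0 -1]
  T: [ 0 -1  0  1  0 -1 -1 -1]
  [M]: (1)·1+(2)·1+(1)·1+(2)·1+(1)·1+(-2)·2 = 3
  [Θ]: (1)·-1+(2)·0+(1)·-1+(2)·0+(1)·0+(-2)·-1 = 0
  [T]: (1)·0+(2)·-1+(1)·0+(2)·-1+(1)·-1+(-2)·-1 = -3
⇒ M^3 T^-3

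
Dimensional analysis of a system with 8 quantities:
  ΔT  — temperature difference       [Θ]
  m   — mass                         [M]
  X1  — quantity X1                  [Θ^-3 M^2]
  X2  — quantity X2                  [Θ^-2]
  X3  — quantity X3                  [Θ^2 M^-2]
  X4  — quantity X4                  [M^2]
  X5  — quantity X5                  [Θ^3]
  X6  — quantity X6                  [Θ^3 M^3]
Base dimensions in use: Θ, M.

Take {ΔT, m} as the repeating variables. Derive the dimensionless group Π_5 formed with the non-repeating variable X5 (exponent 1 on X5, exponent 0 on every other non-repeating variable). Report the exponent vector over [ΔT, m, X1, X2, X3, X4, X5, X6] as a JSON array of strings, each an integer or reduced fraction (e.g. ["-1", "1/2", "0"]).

["-3", "0", "0", "0", "0", "0", "1", "0"]

Exponent matrix [Θ,M] × [ΔT,m,X1,X2,X3,X4,X5,X6]:
  Θ: [ 1  0 -3 -2  2  0  3  3]
  M: [ 0  1  2  0 -2  2  0  3]
Echelon form has 2 nonzero rows (pivots: ΔT,m)
Pivot set = {ΔT,m}, free = {X1,X2,X3,X4,X5,X6}
RREF:
  r0: [   1    0   -3   -2    2    0    3    3]
  r1: [   0    1    2    0   -2    2    0    3]
Fix exponent of X5 at 1, X1 at 0, X2 at 0, X3 at 0, X4 at 0, X6 at 0; solve each RREF row for its pivot's exponent:
  r0: exp(ΔT) + (3)·1 = 0 ⇒ exp(ΔT) = -3
  r1: exp(m) + (0)·1 = 0 ⇒ exp(m) = 0
Π_5 = ΔT^-3 · X5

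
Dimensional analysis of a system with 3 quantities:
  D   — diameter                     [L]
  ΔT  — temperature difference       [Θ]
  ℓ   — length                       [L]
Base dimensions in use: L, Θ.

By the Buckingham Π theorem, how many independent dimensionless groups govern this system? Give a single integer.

Dimensional matrix (L×Θ by D×ΔT×ℓ):
  L: [ 1  0  1]
  Θ: [ 0  1  0]
Echelon form has 2 nonzero rows (pivots: D,ΔT)
3 vars − rank 2 = 1 Π group

1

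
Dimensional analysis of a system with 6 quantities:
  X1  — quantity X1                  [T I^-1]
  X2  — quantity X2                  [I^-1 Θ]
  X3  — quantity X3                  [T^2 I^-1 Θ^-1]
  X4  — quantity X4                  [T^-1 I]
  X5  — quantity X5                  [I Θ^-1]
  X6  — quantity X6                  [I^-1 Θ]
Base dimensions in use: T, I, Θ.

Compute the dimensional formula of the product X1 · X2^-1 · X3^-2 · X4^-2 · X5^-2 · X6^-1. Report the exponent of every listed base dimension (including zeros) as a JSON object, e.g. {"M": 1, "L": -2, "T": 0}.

{"T": -1, "I": -1, "Θ": 2}

Write exponents as rows T,I,Θ / cols X1,X2,X3,X4,X5,X6:
  T: [ 1  0  2 -1  0  0]
  I: [-1 -1 -1  1  1 -1]
  Θ: [ 0  1 -1  0 -1  1]
  [T]: (1)·1+(-1)·0+(-2)·2+(-2)·-1+(-2)·0+(-1)·0 = -1
  [I]: (1)·-1+(-1)·-1+(-2)·-1+(-2)·1+(-2)·1+(-1)·-1 = -1
  [Θ]: (1)·0+(-1)·1+(-2)·-1+(-2)·0+(-2)·-1+(-1)·1 = 2
⇒ T^-1 I^-1 Θ^2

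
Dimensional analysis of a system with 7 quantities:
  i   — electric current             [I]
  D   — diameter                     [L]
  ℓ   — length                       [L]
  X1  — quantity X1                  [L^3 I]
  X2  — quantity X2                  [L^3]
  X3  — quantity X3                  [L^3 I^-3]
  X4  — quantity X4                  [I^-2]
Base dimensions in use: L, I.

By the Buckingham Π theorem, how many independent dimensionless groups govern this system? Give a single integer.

5

Dimensional matrix (L×I by i×D×ℓ×X1×X2×X3×X4):
  L: [ 0  1  1  3  3  3  0]
  I: [ 1  0  0  1  0 -3 -2]
Echelon form has 2 nonzero rows (pivots: i,D)
n=7, r=2 ⇒ 5 dimensionless groups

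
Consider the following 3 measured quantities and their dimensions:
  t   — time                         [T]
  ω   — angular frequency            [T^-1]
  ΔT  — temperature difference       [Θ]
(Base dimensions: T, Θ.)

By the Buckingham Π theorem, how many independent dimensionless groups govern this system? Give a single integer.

1

Exponent matrix [T,Θ] × [t,ω,ΔT]:
  T: [ 1 -1  0]
  Θ: [ 0  0  1]
RREF → pivots at {t,ΔT} ⇒ r = 2
3 vars − rank 2 = 1 Π group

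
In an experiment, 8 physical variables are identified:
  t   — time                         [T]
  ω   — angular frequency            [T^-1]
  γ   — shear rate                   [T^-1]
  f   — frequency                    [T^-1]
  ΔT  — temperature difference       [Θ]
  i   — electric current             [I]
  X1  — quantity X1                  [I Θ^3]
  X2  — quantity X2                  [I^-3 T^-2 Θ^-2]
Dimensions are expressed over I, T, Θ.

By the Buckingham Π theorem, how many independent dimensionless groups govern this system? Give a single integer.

5

Exponent matrix [I,T,Θ] × [t,ω,γ,f,ΔT,i,X1,X2]:
  I: [ 0  0  0  0  0  1  1 -3]
  T: [ 1 -1 -1 -1  0  0  0 -2]
  Θ: [ 0  0  0  0  1  0  3 -2]
Echelon form has 3 nonzero rows (pivots: t,ΔT,i)
8 vars − rank 3 = 5 Π groups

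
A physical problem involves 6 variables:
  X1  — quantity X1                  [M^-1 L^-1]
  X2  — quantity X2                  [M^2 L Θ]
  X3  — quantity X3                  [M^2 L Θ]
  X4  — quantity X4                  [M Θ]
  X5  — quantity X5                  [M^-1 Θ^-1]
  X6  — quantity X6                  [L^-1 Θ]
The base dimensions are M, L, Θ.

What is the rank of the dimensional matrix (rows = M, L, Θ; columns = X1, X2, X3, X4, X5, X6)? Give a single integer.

Write exponents as rows M,L,Θ / cols X1,X2,X3,X4,X5,X6:
  M: [-1  2  2  1 -1  0]
  L: [-1  1  1  0  0 -1]
  Θ: [ 0  1  1  1 -1  1]
RREF → pivots at {X1,X2} ⇒ r = 2

2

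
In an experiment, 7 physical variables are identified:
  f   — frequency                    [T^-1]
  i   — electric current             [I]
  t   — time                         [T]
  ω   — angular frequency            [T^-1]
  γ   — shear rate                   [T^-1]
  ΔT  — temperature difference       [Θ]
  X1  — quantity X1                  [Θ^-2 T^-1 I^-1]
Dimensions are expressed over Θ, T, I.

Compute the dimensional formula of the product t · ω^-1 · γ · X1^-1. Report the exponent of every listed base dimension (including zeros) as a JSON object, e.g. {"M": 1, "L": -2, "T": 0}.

{"Θ": 2, "T": 2, "I": 1}

Exponent matrix [Θ,T,I] × [f,i,t,ω,γ,ΔT,X1]:
  Θ: [ 0  0  0  0  0  1 -2]
  T: [-1  0  1 -1 -1  0 -1]
  I: [ 0  1  0  0  0  0 -1]
  [Θ]: (1)·0+(-1)·0+(1)·0+(-1)·-2 = 2
  [T]: (1)·1+(-1)·-1+(1)·-1+(-1)·-1 = 2
  [I]: (1)·0+(-1)·0+(1)·0+(-1)·-1 = 1
⇒ Θ^2 T^2 I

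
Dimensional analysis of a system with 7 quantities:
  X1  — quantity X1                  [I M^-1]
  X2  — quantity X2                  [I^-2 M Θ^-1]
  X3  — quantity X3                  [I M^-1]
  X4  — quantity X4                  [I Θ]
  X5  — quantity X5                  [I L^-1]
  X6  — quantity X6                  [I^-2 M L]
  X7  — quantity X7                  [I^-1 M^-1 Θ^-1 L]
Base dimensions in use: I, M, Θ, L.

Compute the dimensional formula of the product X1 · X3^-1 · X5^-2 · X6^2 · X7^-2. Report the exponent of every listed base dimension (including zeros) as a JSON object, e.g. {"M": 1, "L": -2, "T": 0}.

Exponent matrix [I,M,Θ,L] × [X1,X2,X3,X4,X5,X6,X7]:
  I: [ 1 -2  1  1  1 -2 -1]
  M: [-1  1 -1  0  0  1 -1]
  Θ: [ 0 -1  0  1  0  0 -1]
  L: [ 0  0  0  0 -1  1  1]
  [I]: (1)·1+(-1)·1+(-2)·1+(2)·-2+(-2)·-1 = -4
  [M]: (1)·-1+(-1)·-1+(-2)·0+(2)·1+(-2)·-1 = 4
  [Θ]: (1)·0+(-1)·0+(-2)·0+(2)·0+(-2)·-1 = 2
  [L]: (1)·0+(-1)·0+(-2)·-1+(2)·1+(-2)·1 = 2
⇒ I^-4 M^4 Θ^2 L^2

{"I": -4, "M": 4, "Θ": 2, "L": 2}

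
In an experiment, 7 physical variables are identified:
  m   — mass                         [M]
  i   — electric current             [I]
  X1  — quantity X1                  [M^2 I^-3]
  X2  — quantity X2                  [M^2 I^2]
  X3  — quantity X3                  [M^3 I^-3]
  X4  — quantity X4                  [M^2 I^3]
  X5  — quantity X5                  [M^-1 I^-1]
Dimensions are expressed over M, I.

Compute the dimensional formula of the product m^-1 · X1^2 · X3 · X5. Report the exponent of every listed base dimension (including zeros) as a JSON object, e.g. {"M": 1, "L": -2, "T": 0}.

Exponent matrix [M,I] × [m,i,X1,X2,X3,X4,X5]:
  M: [ 1  0  2  2  3  2 -1]
  I: [ 0  1 -3  2 -3  3 -1]
  [M]: (-1)·1+(2)·2+(1)·3+(1)·-1 = 5
  [I]: (-1)·0+(2)·-3+(1)·-3+(1)·-1 = -10
⇒ M^5 I^-10

{"M": 5, "I": -10}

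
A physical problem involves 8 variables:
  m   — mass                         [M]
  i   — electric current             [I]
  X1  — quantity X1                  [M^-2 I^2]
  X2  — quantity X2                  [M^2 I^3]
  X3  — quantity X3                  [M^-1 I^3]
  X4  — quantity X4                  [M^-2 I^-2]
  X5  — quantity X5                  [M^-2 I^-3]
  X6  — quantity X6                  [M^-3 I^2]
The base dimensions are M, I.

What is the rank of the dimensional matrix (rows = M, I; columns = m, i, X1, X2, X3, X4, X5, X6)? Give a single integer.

Write exponents as rows M,I / cols m,i,X1,X2,X3,X4,X5,X6:
  M: [ 1  0 -2  2 -1 -2 -2 -3]
  I: [ 0  1  2  3  3 -2 -3  2]
Row reduction gives pivot columns m,i; rank = 2

2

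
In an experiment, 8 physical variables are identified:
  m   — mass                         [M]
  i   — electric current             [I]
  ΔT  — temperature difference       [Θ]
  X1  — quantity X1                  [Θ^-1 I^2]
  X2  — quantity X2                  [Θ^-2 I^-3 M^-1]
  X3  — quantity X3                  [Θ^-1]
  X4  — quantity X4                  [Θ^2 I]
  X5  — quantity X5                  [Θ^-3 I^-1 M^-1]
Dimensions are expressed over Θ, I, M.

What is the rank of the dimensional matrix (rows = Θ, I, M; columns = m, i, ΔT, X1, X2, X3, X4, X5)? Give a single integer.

Exponent matrix [Θ,I,M] × [m,i,ΔT,X1,X2,X3,X4,X5]:
  Θ: [ 0  0  1 -1 -2 -1  2 -3]
  I: [ 0  1  0  2 -3  0  1 -1]
  M: [ 1  0  0  0 -1  0  0 -1]
Row reduction gives pivot columns m,i,ΔT; rank = 3

3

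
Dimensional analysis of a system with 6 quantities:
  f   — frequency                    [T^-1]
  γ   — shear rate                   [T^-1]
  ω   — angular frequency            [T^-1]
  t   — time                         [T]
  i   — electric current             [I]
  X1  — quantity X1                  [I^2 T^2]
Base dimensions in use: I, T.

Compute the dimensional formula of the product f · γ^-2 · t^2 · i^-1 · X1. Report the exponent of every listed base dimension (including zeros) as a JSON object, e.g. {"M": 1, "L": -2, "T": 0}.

Dimensional matrix (I×T by f×γ×ω×t×i×X1):
  I: [ 0  0  0  0  1  2]
  T: [-1 -1 -1  1  0  2]
  [I]: (1)·0+(-2)·0+(2)·0+(-1)·1+(1)·2 = 1
  [T]: (1)·-1+(-2)·-1+(2)·1+(-1)·0+(1)·2 = 5
⇒ I T^5

{"I": 1, "T": 5}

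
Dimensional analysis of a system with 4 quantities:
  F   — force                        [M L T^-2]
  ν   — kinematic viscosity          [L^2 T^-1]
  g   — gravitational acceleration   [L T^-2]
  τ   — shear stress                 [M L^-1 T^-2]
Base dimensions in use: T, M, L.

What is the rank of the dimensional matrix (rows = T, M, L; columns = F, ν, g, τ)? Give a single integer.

3

Exponent matrix [T,M,L] × [F,ν,g,τ]:
  T: [-2 -1 -2 -2]
  M: [ 1  0  0  1]
  L: [ 1  2  1 -1]
Row reduction gives pivot columns F,ν,g; rank = 3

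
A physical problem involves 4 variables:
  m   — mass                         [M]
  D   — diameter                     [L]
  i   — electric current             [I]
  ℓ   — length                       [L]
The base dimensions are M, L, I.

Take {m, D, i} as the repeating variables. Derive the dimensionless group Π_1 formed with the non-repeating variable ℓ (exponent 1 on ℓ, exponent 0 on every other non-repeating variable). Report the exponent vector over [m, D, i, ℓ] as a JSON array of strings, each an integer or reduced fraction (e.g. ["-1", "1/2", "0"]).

Exponent matrix [M,L,I] × [m,D,i,ℓ]:
  M: [ 1  0  0  0]
  L: [ 0  1  0  1]
  I: [ 0  0  1  0]
RREF → pivots at {m,D,i} ⇒ r = 3
Repeat: m,D,i; free: ℓ
RREF:
  r0: [   1    0    0    0]
  r1: [   0    1    0    1]
  r2: [   0    0    1    0]
Fix exponent of ℓ at 1; solve each RREF row for its pivot's exponent:
  r0: exp(m) + (0)·1 = 0 ⇒ exp(m) = 0
  r1: exp(D) + (1)·1 = 0 ⇒ exp(D) = -1
  r2: exp(i) + (0)·1 = 0 ⇒ exp(i) = 0
Π_1 = D^-1 · ℓ

["0", "-1", "0", "1"]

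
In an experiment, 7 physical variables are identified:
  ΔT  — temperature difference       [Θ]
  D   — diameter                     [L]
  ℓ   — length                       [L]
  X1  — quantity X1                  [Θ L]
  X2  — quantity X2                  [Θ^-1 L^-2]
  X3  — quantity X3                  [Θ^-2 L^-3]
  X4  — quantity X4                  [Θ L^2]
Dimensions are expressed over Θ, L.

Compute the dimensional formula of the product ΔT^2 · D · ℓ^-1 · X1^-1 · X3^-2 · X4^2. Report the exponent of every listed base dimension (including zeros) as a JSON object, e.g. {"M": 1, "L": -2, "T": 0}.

{"Θ": 7, "L": 9}

Dimensional matrix (Θ×L by ΔT×D×ℓ×X1×X2×X3×X4):
  Θ: [ 1  0  0  1 -1 -2  1]
  L: [ 0  1  1  1 -2 -3  2]
  [Θ]: (2)·1+(1)·0+(-1)·0+(-1)·1+(-2)·-2+(2)·1 = 7
  [L]: (2)·0+(1)·1+(-1)·1+(-1)·1+(-2)·-3+(2)·2 = 9
⇒ Θ^7 L^9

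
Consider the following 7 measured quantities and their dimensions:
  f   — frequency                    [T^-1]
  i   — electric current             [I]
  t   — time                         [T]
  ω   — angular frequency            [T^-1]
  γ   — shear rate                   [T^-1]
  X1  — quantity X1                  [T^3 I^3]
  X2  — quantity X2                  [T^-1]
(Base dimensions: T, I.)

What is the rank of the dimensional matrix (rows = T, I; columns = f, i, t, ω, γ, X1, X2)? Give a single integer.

2

Write exponents as rows T,I / cols f,i,t,ω,γ,X1,X2:
  T: [-1  0  1 -1 -1  3 -1]
  I: [ 0  1  0  0  0  3  0]
RREF → pivots at {f,i} ⇒ r = 2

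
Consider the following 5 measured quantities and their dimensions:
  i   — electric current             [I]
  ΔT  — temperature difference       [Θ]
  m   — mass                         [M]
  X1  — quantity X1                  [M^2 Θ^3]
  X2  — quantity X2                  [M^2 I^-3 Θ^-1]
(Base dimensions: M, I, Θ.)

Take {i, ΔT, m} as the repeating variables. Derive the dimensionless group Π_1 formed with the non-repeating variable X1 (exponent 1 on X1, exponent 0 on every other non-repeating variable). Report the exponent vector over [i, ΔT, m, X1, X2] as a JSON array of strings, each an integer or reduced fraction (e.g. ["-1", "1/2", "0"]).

["0", "-3", "-2", "1", "0"]

Exponent matrix [M,I,Θ] × [i,ΔT,m,X1,X2]:
  M: [ 0  0  1  2  2]
  I: [ 1  0  0  0 -3]
  Θ: [ 0  1  0  3 -1]
Row reduction gives pivot columns i,ΔT,m; rank = 3
Pivot set = {i,ΔT,m}, free = {X1,X2}
RREF:
  r0: [   1    0    0    0   -3]
  r1: [   0    1    0    3   -1]
  r2: [   0    0    1    2    2]
Fix exponent of X1 at 1, X2 at 0; solve each RREF row for its pivot's exponent:
  r0: exp(i) + (0)·1 = 0 ⇒ exp(i) = 0
  r1: exp(ΔT) + (3)·1 = 0 ⇒ exp(ΔT) = -3
  r2: exp(m) + (2)·1 = 0 ⇒ exp(m) = -2
Π_1 = ΔT^-3 · m^-2 · X1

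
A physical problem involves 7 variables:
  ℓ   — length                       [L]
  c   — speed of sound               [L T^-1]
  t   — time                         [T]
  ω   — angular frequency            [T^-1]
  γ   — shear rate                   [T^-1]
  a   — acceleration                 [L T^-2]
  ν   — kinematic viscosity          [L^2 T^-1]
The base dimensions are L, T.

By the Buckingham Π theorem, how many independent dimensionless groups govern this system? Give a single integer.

Dimensional matrix (L×T by ℓ×c×t×ω×γ×a×ν):
  L: [ 1  1  0  0  0  1  2]
  T: [ 0 -1  1 -1 -1 -2 -1]
Echelon form has 2 nonzero rows (pivots: ℓ,c)
Π count = n − r = 7 − 2 = 5

5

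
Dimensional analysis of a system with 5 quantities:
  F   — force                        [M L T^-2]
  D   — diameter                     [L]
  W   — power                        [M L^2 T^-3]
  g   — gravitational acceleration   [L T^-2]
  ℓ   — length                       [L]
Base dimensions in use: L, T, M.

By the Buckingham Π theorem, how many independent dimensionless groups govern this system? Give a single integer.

Exponent matrix [L,T,M] × [F,D,W,g,ℓ]:
  L: [ 1  1  2  1  1]
  T: [-2  0 -3 -2  0]
  M: [ 1  0  1  0  0]
Row reduction gives pivot columns F,D,W; rank = 3
5 vars − rank 3 = 2 Π groups

2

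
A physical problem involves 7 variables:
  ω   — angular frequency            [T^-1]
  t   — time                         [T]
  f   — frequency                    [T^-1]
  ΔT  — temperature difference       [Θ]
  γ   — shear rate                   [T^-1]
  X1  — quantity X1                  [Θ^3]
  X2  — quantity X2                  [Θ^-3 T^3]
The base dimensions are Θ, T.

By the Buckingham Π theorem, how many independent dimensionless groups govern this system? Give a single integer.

5

Exponent matrix [Θ,T] × [ω,t,f,ΔT,γ,X1,X2]:
  Θ: [ 0  0  0  1  0  3 -3]
  T: [-1  1 -1  0 -1  0  3]
Echelon form has 2 nonzero rows (pivots: ω,ΔT)
Π count = n − r = 7 − 2 = 5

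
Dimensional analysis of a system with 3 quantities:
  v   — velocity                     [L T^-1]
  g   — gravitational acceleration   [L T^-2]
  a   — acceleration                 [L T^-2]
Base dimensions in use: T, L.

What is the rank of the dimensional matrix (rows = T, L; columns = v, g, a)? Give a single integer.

Dimensional matrix (T×L by v×g×a):
  T: [-1 -2 -2]
  L: [ 1  1  1]
Row reduction gives pivot columns v,g; rank = 2

2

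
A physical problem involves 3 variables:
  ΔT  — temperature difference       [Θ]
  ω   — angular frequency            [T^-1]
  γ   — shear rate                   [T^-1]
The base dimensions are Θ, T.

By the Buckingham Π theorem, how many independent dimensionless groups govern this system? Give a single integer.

Dimensional matrix (Θ×T by ΔT×ω×γ):
  Θ: [ 1  0  0]
  T: [ 0 -1 -1]
Echelon form has 2 nonzero rows (pivots: ΔT,ω)
Π count = n − r = 3 − 2 = 1

1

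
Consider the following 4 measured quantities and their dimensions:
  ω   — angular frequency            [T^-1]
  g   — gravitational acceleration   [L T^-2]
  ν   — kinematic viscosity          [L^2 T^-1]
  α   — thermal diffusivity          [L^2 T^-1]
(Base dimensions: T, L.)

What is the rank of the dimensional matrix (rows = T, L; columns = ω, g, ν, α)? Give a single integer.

Dimensional matrix (T×L by ω×g×ν×α):
  T: [-1 -2 -1 -1]
  L: [ 0  1  2  2]
Row reduction gives pivot columns ω,g; rank = 2

2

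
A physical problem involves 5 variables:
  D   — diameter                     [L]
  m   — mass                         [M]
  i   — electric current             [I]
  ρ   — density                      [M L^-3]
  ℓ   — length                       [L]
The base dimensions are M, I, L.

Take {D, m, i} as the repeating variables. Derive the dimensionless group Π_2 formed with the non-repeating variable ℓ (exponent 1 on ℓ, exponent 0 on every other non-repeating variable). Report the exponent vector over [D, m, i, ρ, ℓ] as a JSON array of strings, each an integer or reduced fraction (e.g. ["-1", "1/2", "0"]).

Write exponents as rows M,I,L / cols D,m,i,ρ,ℓ:
  M: [ 0  1  0  1  0]
  I: [ 0  0  1  0  0]
  L: [ 1  0  0 -3  1]
Row reduction gives pivot columns D,m,i; rank = 3
Pivot set = {D,m,i}, free = {ρ,ℓ}
RREF:
  r0: [   1    0    0   -3    1]
  r1: [   0    1    0    1    0]
  r2: [   0    0    1    0    0]
Fix exponent of ℓ at 1, ρ at 0; solve each RREF row for its pivot's exponent:
  r0: exp(D) + (1)·1 = 0 ⇒ exp(D) = -1
  r1: exp(m) + (0)·1 = 0 ⇒ exp(m) = 0
  r2: exp(i) + (0)·1 = 0 ⇒ exp(i) = 0
Π_2 = D^-1 · ℓ

["-1", "0", "0", "0", "1"]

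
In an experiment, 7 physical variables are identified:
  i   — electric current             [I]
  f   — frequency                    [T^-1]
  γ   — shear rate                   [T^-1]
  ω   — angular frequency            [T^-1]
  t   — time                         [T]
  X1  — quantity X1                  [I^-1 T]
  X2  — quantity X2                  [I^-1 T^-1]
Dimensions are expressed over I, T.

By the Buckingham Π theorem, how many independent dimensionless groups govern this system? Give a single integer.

5

Write exponents as rows I,T / cols i,f,γ,ω,t,X1,X2:
  I: [ 1  0  0  0  0 -1 -1]
  T: [ 0 -1 -1 -1  1  1 -1]
RREF → pivots at {i,f} ⇒ r = 2
Π count = n − r = 7 − 2 = 5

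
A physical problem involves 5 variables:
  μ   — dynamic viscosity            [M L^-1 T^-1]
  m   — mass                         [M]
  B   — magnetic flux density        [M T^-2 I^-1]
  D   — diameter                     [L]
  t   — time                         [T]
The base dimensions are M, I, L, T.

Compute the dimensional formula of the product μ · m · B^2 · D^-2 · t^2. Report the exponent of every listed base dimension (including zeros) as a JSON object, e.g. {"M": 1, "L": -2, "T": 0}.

{"M": 4, "I": -2, "L": -3, "T": -3}

Write exponents as rows M,I,L,T / cols μ,m,B,D,t:
  M: [ 1  1  1  0  0]
  I: [ 0  0 -1  0  0]
  L: [-1  0  0  1  0]
  T: [-1  0 -2  0  1]
  [M]: (1)·1+(1)·1+(2)·1+(-2)·0+(2)·0 = 4
  [I]: (1)·0+(1)·0+(2)·-1+(-2)·0+(2)·0 = -2
  [L]: (1)·-1+(1)·0+(2)·0+(-2)·1+(2)·0 = -3
  [T]: (1)·-1+(1)·0+(2)·-2+(-2)·0+(2)·1 = -3
⇒ M^4 I^-2 L^-3 T^-3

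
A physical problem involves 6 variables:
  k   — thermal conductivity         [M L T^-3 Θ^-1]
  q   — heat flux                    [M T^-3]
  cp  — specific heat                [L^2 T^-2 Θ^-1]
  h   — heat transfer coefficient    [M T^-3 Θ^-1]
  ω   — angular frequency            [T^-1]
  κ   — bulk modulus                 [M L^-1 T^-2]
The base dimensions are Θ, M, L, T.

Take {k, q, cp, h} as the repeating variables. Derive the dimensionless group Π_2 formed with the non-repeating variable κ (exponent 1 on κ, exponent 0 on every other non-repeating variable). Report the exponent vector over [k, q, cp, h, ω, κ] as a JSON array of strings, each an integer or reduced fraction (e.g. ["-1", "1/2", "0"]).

["0", "-1/2", "1/2", "-1/2", "0", "1"]

Write exponents as rows Θ,M,L,T / cols k,q,cp,h,ω,κ:
  Θ: [-1  0 -1 -1  0  0]
  M: [ 1  1  0  1  0  1]
  L: [ 1  0  2  0  0 -1]
  T: [-3 -3 -2 -3 -1 -2]
Row reduction gives pivot columns k,q,cp,h; rank = 4
Pivot set = {k,q,cp,h}, free = {ω,κ}
RREF:
  r0: [   1    0    0    0   -1    0]
  r1: [   0    1    0    0  1/2  1/2]
  r2: [   0    0    1    0  1/2 -1/2]
  r3: [   0    0    0    1  1/2  1/2]
Fix exponent of κ at 1, ω at 0; solve each RREF row for its pivot's exponent:
  r0: exp(k) + (0)·1 = 0 ⇒ exp(k) = 0
  r1: exp(q) + (1/2)·1 = 0 ⇒ exp(q) = -1/2
  r2: exp(cp) + (-1/2)·1 = 0 ⇒ exp(cp) = 1/2
  r3: exp(h) + (1/2)·1 = 0 ⇒ exp(h) = -1/2
Π_2 = q^(-1/2) · cp^(1/2) · h^(-1/2) · κ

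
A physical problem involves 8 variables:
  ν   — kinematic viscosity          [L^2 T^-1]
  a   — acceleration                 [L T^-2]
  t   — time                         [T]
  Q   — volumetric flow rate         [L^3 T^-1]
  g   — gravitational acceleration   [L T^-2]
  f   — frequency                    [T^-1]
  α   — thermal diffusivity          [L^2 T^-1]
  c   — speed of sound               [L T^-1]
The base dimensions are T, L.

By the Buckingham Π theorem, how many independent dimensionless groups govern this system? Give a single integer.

Exponent matrix [T,L] × [ν,a,t,Q,g,f,α,c]:
  T: [-1 -2  1 -1 -2 -1 -1 -1]
  L: [ 2  1  0  3  1  0  2  1]
RREF → pivots at {ν,a} ⇒ r = 2
n=8, r=2 ⇒ 6 dimensionless groups

6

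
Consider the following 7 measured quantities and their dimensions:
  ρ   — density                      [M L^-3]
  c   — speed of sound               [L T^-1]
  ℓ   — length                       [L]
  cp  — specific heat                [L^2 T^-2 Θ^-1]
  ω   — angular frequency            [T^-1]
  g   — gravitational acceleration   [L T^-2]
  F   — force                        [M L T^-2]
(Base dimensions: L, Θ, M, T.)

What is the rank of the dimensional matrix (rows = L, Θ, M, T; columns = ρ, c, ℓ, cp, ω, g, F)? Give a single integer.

Exponent matrix [L,Θ,M,T] × [ρ,c,ℓ,cp,ω,g,F]:
  L: [-3  1  1  2  0  1  1]
  Θ: [ 0  0  0 -1  0  0  0]
  M: [ 1  0  0  0  0  0  1]
  T: [ 0 -1  0 -2 -1 -2 -2]
Row reduction gives pivot columns ρ,c,ℓ,cp; rank = 4

4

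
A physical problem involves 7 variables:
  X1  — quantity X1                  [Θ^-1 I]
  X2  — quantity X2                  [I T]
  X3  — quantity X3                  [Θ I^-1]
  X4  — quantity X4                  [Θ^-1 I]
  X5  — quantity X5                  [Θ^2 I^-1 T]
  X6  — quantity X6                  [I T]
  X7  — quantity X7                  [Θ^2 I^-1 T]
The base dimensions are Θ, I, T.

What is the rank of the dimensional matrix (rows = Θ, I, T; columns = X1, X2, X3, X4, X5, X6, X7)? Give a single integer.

Exponent matrix [Θ,I,T] × [X1,X2,X3,X4,X5,X6,X7]:
  Θ: [-1  0  1 -1  2  0  2]
  I: [ 1  1 -1  1 -1  1 -1]
  T: [ 0  1  0  0  1  1  1]
Row reduction gives pivot columns X1,X2; rank = 2

2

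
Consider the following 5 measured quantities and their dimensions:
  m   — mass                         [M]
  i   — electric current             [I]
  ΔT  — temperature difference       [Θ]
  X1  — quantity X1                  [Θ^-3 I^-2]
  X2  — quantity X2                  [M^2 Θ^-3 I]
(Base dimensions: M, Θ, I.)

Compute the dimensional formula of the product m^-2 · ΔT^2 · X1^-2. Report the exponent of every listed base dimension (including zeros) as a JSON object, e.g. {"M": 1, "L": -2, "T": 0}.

Write exponents as rows M,Θ,I / cols m,i,ΔT,X1,X2:
  M: [ 1  0  0  0  2]
  Θ: [ 0  0  1 -3 -3]
  I: [ 0  1  0 -2  1]
  [M]: (-2)·1+(2)·0+(-2)·0 = -2
  [Θ]: (-2)·0+(2)·1+(-2)·-3 = 8
  [I]: (-2)·0+(2)·0+(-2)·-2 = 4
⇒ M^-2 Θ^8 I^4

{"M": -2, "Θ": 8, "I": 4}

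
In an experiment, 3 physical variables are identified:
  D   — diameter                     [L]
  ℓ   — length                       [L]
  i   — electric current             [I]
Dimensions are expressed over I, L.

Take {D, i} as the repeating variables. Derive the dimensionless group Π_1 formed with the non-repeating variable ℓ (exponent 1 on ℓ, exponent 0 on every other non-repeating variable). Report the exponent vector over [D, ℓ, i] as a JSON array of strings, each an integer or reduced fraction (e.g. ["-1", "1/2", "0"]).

Exponent matrix [I,L] × [D,ℓ,i]:
  I: [ 0  0  1]
  L: [ 1  1  0]
RREF → pivots at {D,i} ⇒ r = 2
Pivot set = {D,i}, free = {ℓ}
RREF:
  r0: [   1    1    0]
  r1: [   0    0    1]
Fix exponent of ℓ at 1; solve each RREF row for its pivot's exponent:
  r0: exp(D) + (1)·1 = 0 ⇒ exp(D) = -1
  r1: exp(i) + (0)·1 = 0 ⇒ exp(i) = 0
Π_1 = D^-1 · ℓ

["-1", "1", "0"]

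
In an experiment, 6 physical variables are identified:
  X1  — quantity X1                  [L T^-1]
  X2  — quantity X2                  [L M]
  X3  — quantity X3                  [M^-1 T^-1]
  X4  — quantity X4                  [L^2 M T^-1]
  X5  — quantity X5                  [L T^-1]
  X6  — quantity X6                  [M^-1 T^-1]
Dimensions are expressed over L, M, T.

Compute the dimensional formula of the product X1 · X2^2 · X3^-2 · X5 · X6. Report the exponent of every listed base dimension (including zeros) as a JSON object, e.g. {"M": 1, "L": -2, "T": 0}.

Write exponents as rows L,M,T / cols X1,X2,X3,X4,X5,X6:
  L: [ 1  1  0  2  1  0]
  M: [ 0  1 -1  1  0 -1]
  T: [-1  0 -1 -1 -1 -1]
  [L]: (1)·1+(2)·1+(-2)·0+(1)·1+(1)·0 = 4
  [M]: (1)·0+(2)·1+(-2)·-1+(1)·0+(1)·-1 = 3
  [T]: (1)·-1+(2)·0+(-2)·-1+(1)·-1+(1)·-1 = -1
⇒ L^4 M^3 T^-1

{"L": 4, "M": 3, "T": -1}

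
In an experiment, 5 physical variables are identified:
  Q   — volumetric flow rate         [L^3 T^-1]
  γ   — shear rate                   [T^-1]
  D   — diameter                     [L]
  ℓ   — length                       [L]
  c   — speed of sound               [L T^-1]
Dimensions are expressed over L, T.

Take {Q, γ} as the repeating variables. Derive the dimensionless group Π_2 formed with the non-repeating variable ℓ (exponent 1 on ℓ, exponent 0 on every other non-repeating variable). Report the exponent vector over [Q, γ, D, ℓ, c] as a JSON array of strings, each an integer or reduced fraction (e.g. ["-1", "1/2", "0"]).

["-1/3", "1/3", "0", "1", "0"]

Write exponents as rows L,T / cols Q,γ,D,ℓ,c:
  L: [ 3  0  1  1  1]
  T: [-1 -1  0  0 -1]
Row reduction gives pivot columns Q,γ; rank = 2
Repeat: Q,γ; free: D,ℓ,c
RREF:
  r0: [   1    0  1/3  1/3  1/3]
  r1: [   0    1 -1/3 -1/3  2/3]
Fix exponent of ℓ at 1, D at 0, c at 0; solve each RREF row for its pivot's exponent:
  r0: exp(Q) + (1/3)·1 = 0 ⇒ exp(Q) = -1/3
  r1: exp(γ) + (-1/3)·1 = 0 ⇒ exp(γ) = 1/3
Π_2 = Q^(-1/3) · γ^(1/3) · ℓ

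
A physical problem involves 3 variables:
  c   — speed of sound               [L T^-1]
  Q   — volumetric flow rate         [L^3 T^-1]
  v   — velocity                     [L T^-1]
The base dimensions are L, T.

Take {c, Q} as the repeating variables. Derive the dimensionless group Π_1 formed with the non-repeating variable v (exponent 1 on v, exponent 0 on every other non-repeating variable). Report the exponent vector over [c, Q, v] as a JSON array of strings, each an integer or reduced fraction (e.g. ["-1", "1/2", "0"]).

["-1", "0", "1"]

Exponent matrix [L,T] × [c,Q,v]:
  L: [ 1  3  1]
  T: [-1 -1 -1]
RREF → pivots at {c,Q} ⇒ r = 2
Repeat: c,Q; free: v
RREF:
  r0: [   1    0    1]
  r1: [   0    1    0]
Fix exponent of v at 1; solve each RREF row for its pivot's exponent:
  r0: exp(c) + (1)·1 = 0 ⇒ exp(c) = -1
  r1: exp(Q) + (0)·1 = 0 ⇒ exp(Q) = 0
Π_1 = c^-1 · v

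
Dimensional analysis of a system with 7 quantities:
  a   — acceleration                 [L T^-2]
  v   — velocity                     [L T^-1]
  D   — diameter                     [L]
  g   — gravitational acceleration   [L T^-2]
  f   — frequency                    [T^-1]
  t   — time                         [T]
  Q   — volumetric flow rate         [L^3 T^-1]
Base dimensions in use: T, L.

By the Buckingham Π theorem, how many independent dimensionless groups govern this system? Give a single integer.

Exponent matrix [T,L] × [a,v,D,g,f,t,Q]:
  T: [-2 -1  0 -2 -1  1 -1]
  L: [ 1  1  1  1  0  0  3]
RREF → pivots at {a,v} ⇒ r = 2
n=7, r=2 ⇒ 5 dimensionless groups

5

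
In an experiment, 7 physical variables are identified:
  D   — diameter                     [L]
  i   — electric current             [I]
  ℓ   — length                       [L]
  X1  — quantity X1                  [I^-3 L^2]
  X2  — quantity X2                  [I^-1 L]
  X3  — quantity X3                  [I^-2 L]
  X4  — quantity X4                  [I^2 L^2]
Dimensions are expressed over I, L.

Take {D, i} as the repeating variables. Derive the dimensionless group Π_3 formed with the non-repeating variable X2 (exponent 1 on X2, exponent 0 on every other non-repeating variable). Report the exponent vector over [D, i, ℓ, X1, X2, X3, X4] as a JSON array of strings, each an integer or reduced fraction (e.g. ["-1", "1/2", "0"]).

["-1", "1", "0", "0", "1", "0", "0"]

Exponent matrix [I,L] × [D,i,ℓ,X1,X2,X3,X4]:
  I: [ 0  1  0 -3 -1 -2  2]
  L: [ 1  0  1  2  1  1  2]
Row reduction gives pivot columns D,i; rank = 2
Pivot set = {D,i}, free = {ℓ,X1,X2,X3,X4}
RREF:
  r0: [   1    0    1    2    1    1    2]
  r1: [   0    1    0   -3   -1   -2    2]
Fix exponent of X2 at 1, ℓ at 0, X1 at 0, X3 at 0, X4 at 0; solve each RREF row for its pivot's exponent:
  r0: exp(D) + (1)·1 = 0 ⇒ exp(D) = -1
  r1: exp(i) + (-1)·1 = 0 ⇒ exp(i) = 1
Π_3 = D^-1 · i · X2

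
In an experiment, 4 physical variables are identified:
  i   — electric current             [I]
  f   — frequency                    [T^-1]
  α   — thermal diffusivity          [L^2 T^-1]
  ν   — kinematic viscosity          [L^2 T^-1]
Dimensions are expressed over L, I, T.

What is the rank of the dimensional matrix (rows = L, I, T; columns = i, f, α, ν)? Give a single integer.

3

Write exponents as rows L,I,T / cols i,f,α,ν:
  L: [ 0  0  2  2]
  I: [ 1  0  0  0]
  T: [ 0 -1 -1 -1]
RREF → pivots at {i,f,α} ⇒ r = 3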